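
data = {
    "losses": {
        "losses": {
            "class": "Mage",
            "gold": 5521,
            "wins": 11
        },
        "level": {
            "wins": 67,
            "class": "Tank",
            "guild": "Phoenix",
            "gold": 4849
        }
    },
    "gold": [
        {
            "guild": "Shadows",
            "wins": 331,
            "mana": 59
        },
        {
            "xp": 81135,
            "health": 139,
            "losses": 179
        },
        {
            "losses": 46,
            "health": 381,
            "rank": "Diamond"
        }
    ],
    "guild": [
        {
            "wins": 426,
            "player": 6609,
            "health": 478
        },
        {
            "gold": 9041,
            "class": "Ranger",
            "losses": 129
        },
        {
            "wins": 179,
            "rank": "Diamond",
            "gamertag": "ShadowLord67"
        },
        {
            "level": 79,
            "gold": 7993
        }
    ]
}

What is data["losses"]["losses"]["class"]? "Mage"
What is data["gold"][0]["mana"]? 59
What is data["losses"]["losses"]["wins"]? 11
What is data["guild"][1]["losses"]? 129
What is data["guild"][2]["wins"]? 179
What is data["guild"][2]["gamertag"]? "ShadowLord67"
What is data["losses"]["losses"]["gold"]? 5521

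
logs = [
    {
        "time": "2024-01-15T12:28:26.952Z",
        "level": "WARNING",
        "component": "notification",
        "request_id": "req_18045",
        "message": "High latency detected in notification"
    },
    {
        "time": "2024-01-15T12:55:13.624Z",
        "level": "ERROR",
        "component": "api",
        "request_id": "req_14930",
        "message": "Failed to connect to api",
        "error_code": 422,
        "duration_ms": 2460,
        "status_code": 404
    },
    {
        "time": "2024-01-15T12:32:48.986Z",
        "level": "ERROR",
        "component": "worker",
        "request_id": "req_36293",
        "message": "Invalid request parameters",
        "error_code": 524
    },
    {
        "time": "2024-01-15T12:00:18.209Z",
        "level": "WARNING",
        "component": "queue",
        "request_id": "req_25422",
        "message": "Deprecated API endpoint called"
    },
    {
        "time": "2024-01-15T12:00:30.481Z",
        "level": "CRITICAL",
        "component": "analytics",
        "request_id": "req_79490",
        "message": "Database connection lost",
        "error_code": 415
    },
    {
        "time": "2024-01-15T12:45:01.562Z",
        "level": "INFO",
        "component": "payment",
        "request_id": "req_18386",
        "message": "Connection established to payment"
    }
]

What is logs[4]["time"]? "2024-01-15T12:00:30.481Z"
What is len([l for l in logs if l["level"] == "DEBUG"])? 0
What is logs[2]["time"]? "2024-01-15T12:32:48.986Z"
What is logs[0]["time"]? "2024-01-15T12:28:26.952Z"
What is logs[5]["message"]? "Connection established to payment"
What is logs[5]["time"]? "2024-01-15T12:45:01.562Z"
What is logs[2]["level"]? "ERROR"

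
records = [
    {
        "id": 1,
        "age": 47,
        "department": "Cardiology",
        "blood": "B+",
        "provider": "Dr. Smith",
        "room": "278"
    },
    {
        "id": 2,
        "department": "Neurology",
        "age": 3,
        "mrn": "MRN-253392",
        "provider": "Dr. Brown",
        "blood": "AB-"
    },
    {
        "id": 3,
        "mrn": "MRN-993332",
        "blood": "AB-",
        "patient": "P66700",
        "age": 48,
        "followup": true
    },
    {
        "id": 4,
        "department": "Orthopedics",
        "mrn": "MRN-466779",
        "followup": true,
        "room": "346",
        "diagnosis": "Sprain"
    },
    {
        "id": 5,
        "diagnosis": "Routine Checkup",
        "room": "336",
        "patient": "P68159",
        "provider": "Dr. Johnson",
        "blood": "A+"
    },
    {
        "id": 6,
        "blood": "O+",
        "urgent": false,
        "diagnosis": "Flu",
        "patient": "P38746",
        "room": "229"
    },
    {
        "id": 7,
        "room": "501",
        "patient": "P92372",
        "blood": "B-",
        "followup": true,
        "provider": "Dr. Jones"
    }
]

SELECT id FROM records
[1, 2, 3, 4, 5, 6, 7]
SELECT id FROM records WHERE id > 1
[2, 3, 4, 5, 6, 7]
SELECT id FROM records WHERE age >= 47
[1, 3]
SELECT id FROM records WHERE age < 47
[2]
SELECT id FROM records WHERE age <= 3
[2]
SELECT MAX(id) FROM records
7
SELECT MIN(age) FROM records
3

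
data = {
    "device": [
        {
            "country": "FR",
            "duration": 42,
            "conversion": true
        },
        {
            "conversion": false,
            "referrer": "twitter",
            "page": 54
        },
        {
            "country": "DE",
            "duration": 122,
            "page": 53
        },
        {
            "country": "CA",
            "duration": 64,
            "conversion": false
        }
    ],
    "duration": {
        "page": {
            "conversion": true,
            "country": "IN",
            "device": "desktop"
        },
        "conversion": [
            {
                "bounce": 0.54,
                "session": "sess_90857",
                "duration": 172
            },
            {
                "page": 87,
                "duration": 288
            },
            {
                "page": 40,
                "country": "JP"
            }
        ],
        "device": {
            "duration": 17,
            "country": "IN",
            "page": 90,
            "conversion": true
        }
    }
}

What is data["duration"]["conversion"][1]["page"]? 87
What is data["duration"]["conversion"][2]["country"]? "JP"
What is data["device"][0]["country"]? "FR"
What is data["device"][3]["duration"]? 64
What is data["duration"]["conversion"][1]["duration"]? 288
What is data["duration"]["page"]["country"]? "IN"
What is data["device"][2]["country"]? "DE"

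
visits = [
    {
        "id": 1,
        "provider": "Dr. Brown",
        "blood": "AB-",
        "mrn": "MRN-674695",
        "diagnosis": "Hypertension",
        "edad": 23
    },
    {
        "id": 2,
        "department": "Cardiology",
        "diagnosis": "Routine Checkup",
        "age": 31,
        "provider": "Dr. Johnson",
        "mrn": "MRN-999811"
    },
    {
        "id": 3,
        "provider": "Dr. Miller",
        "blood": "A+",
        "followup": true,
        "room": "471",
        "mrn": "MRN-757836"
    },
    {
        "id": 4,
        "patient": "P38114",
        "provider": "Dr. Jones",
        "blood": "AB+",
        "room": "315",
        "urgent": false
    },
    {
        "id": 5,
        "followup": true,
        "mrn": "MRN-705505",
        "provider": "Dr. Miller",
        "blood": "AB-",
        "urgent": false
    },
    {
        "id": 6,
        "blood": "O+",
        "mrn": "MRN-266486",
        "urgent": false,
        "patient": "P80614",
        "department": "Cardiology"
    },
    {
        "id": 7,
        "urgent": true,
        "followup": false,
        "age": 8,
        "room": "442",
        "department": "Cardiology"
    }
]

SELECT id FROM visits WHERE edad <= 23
[1]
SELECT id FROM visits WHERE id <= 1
[1]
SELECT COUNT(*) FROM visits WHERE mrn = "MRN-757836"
1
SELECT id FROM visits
[1, 2, 3, 4, 5, 6, 7]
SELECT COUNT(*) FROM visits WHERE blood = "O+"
1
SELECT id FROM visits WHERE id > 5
[6, 7]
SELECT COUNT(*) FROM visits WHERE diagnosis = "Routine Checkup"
1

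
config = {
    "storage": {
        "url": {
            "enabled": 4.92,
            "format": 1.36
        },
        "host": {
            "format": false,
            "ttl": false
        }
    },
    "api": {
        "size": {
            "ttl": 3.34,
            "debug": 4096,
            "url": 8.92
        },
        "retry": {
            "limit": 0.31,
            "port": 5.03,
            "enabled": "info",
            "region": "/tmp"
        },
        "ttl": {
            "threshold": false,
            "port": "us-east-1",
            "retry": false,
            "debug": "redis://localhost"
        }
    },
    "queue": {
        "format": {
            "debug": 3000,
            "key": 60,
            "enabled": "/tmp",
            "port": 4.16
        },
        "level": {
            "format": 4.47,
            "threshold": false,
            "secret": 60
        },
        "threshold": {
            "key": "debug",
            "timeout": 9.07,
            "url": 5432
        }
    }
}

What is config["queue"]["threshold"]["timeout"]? 9.07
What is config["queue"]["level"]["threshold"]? False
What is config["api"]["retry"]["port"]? 5.03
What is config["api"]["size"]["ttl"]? 3.34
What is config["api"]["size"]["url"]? 8.92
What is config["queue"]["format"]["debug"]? 3000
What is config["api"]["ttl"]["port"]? "us-east-1"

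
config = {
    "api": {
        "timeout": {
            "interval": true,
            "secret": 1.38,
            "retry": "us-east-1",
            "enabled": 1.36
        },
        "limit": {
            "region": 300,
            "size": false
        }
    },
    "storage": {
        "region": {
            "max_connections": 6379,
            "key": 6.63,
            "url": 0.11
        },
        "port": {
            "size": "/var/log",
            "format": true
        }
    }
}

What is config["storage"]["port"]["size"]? "/var/log"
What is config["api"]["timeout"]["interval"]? True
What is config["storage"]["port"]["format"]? True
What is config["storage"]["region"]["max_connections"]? 6379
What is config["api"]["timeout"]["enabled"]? 1.36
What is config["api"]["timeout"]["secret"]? 1.38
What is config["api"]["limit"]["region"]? 300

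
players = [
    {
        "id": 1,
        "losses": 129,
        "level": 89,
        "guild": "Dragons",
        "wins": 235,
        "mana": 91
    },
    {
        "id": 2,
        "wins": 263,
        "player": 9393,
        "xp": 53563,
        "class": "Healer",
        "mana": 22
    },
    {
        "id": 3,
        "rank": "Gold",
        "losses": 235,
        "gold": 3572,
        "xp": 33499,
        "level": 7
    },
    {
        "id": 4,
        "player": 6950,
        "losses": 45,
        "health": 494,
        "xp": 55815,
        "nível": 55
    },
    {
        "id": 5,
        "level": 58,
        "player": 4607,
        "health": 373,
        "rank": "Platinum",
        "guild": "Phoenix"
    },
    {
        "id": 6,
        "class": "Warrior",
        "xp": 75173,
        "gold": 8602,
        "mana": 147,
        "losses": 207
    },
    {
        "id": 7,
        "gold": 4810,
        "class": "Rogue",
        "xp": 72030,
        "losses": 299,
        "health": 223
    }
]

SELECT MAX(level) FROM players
89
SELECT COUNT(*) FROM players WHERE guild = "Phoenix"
1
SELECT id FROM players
[1, 2, 3, 4, 5, 6, 7]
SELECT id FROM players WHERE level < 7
[]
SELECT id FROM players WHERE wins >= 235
[1, 2]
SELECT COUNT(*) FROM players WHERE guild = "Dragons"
1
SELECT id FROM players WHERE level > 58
[1]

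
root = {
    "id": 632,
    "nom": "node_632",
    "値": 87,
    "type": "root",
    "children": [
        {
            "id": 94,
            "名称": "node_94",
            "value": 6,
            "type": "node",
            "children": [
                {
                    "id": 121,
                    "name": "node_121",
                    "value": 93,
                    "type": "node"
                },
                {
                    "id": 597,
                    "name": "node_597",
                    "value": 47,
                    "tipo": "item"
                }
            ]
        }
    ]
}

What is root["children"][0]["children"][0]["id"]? 121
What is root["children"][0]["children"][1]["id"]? 597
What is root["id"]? 632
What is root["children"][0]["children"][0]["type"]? "node"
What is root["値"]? 87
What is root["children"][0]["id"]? 94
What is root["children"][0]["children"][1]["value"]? 47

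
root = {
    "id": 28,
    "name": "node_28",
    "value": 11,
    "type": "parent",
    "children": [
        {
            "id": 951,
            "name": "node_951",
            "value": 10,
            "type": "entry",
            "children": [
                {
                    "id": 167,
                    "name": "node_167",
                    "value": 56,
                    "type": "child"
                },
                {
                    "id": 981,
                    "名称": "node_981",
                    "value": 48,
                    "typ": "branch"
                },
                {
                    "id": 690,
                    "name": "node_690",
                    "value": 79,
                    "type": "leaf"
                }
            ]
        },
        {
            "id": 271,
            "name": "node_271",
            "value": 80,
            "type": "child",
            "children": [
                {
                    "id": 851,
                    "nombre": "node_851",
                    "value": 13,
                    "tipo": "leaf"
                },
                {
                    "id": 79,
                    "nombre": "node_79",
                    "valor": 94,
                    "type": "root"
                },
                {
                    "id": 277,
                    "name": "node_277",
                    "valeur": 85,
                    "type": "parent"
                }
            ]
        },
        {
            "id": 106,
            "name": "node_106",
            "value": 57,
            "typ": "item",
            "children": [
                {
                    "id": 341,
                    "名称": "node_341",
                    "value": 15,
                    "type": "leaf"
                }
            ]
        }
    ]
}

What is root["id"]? 28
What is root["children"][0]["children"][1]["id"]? 981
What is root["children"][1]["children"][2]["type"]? "parent"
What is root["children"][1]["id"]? 271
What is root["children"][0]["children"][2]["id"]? 690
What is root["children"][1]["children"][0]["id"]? 851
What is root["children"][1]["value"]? 80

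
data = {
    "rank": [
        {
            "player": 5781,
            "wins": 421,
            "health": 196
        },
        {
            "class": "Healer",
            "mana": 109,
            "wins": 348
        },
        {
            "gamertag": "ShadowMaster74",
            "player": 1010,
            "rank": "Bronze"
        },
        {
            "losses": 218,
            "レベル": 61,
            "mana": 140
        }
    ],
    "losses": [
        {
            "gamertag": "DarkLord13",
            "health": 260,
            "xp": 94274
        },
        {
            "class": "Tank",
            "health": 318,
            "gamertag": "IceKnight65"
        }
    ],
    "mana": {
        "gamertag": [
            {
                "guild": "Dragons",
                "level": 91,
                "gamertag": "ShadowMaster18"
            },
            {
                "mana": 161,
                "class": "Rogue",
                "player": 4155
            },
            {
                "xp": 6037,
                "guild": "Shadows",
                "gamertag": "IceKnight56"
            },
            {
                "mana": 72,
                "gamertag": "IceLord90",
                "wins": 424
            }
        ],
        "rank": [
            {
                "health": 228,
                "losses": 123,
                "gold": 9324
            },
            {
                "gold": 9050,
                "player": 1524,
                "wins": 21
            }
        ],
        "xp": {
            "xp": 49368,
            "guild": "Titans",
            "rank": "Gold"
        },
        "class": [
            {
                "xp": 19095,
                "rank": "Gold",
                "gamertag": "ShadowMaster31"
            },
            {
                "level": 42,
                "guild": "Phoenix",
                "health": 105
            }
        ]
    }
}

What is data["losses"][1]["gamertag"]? "IceKnight65"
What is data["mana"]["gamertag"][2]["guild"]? "Shadows"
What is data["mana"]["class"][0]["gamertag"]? "ShadowMaster31"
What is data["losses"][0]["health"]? 260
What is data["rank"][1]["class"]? "Healer"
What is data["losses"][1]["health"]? 318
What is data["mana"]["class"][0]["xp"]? 19095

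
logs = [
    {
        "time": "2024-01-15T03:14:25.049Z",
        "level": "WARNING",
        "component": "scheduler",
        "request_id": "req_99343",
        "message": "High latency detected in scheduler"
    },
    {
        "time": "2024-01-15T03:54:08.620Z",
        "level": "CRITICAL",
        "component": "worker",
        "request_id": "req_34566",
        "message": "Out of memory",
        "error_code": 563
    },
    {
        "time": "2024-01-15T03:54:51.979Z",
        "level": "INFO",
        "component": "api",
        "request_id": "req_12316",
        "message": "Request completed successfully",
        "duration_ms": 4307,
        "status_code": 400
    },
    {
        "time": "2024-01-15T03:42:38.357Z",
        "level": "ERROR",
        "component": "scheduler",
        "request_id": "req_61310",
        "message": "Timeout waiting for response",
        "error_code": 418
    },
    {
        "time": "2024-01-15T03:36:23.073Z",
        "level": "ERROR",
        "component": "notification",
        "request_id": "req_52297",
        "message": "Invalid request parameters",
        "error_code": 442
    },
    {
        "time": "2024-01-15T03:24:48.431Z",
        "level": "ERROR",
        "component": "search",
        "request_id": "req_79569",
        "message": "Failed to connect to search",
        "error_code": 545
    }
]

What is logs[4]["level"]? "ERROR"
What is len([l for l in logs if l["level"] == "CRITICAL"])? 1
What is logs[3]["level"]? "ERROR"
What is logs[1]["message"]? "Out of memory"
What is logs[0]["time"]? "2024-01-15T03:14:25.049Z"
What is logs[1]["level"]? "CRITICAL"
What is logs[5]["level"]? "ERROR"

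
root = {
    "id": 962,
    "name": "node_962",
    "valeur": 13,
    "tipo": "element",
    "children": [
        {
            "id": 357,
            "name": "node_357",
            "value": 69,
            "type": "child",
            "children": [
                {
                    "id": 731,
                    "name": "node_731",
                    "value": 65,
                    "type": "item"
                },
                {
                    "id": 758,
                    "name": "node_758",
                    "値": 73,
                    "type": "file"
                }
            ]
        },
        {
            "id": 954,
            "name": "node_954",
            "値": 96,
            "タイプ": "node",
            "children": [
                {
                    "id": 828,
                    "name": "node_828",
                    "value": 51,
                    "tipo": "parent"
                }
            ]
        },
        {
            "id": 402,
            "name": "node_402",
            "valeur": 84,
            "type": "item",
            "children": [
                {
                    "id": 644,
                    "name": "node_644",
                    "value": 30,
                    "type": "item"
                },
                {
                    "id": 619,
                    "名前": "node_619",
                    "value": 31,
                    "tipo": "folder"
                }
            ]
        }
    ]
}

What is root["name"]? "node_962"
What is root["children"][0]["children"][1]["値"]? 73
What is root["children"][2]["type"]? "item"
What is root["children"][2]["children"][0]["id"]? 644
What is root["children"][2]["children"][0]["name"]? "node_644"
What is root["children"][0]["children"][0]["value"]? 65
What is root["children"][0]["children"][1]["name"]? "node_758"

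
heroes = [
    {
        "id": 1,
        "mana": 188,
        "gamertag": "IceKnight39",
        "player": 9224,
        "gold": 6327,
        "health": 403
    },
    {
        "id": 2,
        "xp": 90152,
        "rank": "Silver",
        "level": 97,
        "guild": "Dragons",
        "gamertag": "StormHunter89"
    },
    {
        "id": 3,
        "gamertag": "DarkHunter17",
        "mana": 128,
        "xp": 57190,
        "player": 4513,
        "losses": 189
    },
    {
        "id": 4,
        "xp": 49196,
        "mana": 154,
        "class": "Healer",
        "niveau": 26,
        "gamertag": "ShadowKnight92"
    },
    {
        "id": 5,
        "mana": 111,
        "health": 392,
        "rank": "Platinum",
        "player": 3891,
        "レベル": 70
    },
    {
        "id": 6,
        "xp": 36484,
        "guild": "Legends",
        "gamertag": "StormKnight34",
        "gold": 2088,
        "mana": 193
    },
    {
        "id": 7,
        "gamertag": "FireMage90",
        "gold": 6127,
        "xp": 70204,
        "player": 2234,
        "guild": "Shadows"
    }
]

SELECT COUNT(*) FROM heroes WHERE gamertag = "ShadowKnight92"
1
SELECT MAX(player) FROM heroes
9224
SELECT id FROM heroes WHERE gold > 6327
[]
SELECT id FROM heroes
[1, 2, 3, 4, 5, 6, 7]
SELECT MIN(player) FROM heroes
2234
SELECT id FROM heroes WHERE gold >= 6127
[1, 7]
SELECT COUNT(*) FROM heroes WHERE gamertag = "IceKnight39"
1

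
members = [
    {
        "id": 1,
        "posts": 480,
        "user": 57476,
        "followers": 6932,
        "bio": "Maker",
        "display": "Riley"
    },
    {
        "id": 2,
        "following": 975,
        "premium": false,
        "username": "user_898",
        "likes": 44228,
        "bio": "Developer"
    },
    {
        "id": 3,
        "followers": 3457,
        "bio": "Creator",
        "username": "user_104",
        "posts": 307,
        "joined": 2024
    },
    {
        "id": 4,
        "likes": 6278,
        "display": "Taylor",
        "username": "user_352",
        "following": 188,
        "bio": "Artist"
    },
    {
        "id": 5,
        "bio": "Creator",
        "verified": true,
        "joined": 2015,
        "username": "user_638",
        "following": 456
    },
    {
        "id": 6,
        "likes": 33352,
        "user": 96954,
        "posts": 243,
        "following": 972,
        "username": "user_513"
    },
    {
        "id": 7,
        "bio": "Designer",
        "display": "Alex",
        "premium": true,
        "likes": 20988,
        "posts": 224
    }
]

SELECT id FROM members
[1, 2, 3, 4, 5, 6, 7]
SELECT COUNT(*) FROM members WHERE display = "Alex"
1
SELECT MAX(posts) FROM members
480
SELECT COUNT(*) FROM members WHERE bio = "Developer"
1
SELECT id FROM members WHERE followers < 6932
[3]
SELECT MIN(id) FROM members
1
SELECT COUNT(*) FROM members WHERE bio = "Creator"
2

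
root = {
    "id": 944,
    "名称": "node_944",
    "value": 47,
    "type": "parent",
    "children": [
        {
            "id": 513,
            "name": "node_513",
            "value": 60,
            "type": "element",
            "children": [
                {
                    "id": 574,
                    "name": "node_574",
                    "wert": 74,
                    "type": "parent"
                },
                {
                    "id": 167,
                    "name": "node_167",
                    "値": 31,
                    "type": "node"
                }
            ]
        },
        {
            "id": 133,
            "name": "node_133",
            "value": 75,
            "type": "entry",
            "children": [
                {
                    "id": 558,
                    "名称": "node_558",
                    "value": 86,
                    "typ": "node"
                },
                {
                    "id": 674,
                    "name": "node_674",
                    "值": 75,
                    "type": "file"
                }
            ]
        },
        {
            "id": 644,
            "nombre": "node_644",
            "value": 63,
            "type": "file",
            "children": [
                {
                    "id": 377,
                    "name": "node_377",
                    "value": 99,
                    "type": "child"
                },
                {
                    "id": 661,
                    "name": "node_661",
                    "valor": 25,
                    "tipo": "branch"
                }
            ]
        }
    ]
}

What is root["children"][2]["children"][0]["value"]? 99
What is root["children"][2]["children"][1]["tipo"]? "branch"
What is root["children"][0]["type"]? "element"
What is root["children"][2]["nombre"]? "node_644"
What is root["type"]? "parent"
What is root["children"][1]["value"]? 75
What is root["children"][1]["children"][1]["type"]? "file"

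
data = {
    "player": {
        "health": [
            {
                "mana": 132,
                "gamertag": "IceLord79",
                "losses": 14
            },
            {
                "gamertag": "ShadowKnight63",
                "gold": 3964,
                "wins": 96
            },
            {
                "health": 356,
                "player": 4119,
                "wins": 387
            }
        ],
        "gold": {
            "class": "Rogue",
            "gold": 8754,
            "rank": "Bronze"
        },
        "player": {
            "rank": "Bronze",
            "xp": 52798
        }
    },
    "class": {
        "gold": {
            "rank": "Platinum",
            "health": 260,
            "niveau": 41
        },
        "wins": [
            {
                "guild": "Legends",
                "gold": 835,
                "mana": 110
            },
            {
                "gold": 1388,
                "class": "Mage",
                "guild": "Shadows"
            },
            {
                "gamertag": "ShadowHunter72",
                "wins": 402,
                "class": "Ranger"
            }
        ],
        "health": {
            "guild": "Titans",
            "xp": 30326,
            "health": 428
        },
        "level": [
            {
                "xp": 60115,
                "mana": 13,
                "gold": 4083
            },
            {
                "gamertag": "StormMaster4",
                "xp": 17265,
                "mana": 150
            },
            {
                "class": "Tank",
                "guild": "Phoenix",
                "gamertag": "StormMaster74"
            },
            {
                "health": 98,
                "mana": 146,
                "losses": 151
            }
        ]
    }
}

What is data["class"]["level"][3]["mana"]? 146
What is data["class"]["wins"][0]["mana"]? 110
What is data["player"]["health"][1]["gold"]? 3964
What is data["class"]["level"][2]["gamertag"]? "StormMaster74"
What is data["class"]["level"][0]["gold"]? 4083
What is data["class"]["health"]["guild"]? "Titans"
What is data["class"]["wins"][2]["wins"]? 402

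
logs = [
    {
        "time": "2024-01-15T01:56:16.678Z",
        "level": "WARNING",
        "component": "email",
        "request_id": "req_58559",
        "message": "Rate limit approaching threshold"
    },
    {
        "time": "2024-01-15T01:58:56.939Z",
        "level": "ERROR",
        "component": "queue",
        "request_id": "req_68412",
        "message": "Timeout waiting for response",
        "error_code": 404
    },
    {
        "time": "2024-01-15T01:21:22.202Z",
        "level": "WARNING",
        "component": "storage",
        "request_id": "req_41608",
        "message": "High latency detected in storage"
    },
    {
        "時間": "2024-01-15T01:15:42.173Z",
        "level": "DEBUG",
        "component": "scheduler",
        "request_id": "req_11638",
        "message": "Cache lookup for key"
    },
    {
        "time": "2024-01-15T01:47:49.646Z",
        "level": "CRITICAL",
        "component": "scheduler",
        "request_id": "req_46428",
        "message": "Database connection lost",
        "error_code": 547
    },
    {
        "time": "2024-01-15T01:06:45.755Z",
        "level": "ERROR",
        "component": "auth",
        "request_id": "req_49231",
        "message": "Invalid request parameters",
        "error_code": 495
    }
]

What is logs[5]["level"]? "ERROR"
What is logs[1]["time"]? "2024-01-15T01:58:56.939Z"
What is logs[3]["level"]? "DEBUG"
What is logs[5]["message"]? "Invalid request parameters"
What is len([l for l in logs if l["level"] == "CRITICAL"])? 1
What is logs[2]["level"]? "WARNING"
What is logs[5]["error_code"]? 495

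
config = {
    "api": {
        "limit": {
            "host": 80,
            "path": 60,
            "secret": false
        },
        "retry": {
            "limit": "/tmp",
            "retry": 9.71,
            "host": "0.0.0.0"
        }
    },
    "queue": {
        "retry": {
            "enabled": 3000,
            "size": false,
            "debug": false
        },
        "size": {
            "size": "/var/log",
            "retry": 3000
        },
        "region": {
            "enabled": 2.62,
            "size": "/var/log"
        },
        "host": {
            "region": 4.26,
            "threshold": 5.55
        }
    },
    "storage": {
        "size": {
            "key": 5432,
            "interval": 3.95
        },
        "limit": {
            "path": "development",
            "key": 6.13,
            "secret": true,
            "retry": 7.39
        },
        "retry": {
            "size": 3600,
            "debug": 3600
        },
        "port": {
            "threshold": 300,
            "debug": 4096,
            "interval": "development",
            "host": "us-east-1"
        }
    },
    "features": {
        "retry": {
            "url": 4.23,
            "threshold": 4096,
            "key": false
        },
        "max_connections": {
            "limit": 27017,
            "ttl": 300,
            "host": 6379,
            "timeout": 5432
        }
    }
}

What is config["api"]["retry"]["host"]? "0.0.0.0"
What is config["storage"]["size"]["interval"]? 3.95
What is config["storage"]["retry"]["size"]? 3600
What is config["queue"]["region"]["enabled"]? 2.62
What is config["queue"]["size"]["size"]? "/var/log"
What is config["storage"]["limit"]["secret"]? True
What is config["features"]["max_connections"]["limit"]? 27017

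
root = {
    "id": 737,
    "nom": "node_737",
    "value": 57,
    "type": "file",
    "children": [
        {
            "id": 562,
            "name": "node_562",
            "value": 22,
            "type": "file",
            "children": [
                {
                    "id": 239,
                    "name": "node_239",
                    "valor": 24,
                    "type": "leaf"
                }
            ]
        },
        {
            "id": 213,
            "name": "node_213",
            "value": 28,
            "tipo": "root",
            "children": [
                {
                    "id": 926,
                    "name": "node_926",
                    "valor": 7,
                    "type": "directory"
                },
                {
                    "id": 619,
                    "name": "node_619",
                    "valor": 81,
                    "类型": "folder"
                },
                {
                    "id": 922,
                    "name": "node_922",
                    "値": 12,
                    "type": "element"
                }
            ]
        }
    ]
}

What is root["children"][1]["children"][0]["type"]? "directory"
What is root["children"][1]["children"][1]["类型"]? "folder"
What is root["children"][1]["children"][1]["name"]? "node_619"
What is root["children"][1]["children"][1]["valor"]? 81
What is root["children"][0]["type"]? "file"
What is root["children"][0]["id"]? 562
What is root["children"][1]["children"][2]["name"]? "node_922"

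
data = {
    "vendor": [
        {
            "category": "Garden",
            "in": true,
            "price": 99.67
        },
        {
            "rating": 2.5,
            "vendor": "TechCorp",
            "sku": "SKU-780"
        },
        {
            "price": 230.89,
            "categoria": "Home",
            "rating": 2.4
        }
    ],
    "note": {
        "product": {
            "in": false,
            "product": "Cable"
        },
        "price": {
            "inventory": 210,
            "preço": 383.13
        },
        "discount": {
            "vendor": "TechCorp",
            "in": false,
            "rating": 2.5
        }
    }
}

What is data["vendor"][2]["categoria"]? "Home"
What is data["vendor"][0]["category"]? "Garden"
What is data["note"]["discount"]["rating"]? 2.5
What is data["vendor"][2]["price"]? 230.89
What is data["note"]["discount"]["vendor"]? "TechCorp"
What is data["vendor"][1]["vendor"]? "TechCorp"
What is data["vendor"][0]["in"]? True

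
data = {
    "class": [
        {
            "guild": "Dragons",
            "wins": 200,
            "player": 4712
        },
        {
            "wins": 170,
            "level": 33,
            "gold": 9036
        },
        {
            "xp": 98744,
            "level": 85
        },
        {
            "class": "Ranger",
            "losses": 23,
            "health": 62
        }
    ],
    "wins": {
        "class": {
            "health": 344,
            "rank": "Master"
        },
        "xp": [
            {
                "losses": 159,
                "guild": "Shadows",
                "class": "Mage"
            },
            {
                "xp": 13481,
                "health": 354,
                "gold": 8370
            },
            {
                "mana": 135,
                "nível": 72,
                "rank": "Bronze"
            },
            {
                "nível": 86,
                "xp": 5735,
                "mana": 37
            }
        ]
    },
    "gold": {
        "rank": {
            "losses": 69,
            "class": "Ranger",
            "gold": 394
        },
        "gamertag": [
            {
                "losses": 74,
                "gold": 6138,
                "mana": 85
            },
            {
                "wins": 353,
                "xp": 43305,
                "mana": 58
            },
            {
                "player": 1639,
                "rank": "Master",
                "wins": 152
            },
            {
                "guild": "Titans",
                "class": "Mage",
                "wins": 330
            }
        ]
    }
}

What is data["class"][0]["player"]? 4712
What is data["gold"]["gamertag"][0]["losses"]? 74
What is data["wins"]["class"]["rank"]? "Master"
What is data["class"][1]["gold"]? 9036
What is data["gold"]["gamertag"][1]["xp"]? 43305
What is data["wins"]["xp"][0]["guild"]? "Shadows"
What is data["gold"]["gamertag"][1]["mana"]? 58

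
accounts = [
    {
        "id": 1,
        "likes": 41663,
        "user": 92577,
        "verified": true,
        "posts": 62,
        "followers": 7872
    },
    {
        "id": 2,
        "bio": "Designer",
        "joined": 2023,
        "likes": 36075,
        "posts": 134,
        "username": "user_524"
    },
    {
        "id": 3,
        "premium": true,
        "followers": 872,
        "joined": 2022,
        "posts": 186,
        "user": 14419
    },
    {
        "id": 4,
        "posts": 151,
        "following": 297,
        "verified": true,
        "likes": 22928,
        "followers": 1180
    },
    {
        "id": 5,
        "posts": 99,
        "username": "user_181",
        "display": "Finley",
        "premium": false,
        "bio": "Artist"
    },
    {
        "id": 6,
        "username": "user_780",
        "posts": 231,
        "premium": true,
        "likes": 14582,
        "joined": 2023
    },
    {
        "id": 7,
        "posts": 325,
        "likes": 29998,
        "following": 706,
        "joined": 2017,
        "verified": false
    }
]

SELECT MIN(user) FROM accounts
14419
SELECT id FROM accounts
[1, 2, 3, 4, 5, 6, 7]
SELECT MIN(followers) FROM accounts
872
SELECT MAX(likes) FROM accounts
41663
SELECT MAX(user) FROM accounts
92577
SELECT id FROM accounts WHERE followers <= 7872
[1, 3, 4]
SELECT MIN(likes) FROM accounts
14582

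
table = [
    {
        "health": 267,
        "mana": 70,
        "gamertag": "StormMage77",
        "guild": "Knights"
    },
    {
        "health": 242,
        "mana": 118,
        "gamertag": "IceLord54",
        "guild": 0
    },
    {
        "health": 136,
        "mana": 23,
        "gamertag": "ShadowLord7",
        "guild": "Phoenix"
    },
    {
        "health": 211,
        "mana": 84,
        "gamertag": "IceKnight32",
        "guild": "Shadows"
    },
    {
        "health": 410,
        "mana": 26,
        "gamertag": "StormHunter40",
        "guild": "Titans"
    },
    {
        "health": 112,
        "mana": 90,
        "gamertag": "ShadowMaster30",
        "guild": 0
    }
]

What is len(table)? 6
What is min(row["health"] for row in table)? 112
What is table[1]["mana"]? 118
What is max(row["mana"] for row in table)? 118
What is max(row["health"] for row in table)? 410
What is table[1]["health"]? 242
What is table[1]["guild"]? 0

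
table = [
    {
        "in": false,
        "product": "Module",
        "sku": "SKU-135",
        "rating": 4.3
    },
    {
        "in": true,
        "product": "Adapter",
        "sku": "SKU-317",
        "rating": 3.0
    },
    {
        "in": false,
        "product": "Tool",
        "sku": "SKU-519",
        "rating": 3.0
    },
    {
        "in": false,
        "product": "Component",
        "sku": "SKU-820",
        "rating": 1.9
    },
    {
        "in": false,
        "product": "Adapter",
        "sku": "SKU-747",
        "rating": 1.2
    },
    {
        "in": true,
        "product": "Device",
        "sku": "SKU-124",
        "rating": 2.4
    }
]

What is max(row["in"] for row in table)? True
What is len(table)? 6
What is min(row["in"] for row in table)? False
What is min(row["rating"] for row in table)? 1.2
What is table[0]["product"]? "Module"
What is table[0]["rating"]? 4.3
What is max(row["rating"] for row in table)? 4.3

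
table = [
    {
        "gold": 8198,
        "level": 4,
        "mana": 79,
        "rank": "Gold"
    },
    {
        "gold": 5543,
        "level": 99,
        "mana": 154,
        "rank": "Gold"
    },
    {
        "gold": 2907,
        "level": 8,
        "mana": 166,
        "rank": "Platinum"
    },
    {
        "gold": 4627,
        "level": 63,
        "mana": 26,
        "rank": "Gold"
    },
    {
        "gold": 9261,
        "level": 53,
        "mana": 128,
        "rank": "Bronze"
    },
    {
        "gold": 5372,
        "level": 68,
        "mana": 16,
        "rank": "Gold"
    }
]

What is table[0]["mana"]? 79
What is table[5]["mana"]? 16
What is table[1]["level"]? 99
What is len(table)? 6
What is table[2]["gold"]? 2907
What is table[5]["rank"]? "Gold"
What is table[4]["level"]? 53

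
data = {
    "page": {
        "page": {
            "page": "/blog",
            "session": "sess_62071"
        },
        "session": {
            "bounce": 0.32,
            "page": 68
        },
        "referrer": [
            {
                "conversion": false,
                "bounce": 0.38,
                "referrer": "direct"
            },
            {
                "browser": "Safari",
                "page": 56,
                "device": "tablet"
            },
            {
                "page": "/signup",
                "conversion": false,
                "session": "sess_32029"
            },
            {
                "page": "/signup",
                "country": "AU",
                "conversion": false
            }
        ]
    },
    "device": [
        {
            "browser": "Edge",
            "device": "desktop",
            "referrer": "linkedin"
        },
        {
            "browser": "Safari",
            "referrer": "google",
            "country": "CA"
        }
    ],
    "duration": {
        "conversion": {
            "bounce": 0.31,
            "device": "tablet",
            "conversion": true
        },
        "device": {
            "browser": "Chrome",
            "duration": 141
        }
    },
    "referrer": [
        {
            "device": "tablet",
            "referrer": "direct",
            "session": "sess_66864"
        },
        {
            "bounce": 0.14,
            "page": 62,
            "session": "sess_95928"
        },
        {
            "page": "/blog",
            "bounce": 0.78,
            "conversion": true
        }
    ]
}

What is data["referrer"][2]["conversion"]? True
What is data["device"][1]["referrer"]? "google"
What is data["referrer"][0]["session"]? "sess_66864"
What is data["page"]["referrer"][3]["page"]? "/signup"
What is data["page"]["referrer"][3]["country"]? "AU"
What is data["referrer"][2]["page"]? "/blog"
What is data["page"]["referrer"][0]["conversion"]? False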